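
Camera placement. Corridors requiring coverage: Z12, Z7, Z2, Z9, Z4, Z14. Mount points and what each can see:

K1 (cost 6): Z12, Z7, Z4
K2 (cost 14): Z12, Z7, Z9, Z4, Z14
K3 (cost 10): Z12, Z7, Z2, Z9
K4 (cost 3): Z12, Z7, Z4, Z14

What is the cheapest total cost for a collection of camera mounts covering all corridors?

13

K3, K4 cover every corridor at cost 10 + 3 = 13.
Any cover uses at least 2 camera mounts; among all covering selections none totals below 13.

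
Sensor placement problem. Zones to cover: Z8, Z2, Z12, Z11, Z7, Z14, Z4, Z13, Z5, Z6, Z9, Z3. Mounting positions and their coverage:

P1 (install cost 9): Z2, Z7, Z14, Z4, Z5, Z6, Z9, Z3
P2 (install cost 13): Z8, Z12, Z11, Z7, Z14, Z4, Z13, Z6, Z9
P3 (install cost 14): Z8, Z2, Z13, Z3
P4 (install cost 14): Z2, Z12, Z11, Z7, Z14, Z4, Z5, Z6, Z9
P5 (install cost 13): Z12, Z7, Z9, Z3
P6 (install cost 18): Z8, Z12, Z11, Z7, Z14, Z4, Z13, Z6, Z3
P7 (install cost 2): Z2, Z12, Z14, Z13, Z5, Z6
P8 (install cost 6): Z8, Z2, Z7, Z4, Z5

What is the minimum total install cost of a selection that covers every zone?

22

P1, P2 cover every zone at install cost 9 + 13 = 22.
Any cover uses at least 2 sensor positions; among all covering selections none totals below 22.
Greedy by coverage-per-install cost would pick P7, P8, P1, P2 for 30 — worse than the optimum 22.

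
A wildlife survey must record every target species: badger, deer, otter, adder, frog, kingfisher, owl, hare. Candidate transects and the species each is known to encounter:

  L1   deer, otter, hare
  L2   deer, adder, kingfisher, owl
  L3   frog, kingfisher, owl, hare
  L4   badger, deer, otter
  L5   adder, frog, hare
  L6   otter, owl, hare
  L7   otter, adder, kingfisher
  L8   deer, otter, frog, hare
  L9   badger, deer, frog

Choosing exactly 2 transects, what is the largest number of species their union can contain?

7

Choosing L2, L8 covers {deer, otter, adder, frog, kingfisher, owl, hare} — 7 species.
No choice of 2 transects does better; here badger is left uncovered.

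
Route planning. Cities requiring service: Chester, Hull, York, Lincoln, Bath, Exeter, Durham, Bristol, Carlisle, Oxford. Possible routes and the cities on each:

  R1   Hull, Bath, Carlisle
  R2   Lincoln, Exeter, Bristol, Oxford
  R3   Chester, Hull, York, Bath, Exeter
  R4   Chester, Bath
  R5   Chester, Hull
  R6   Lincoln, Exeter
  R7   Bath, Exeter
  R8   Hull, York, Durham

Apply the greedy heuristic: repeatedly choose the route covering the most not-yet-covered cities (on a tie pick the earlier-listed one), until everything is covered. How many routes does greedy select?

Pick 1: R3 covers 5 new cities (Chester, Hull, York, Bath, Exeter).
Pick 2: R2 covers 3 new cities (Lincoln, Bristol, Oxford).
Pick 3: R1 covers 1 new cities (Carlisle).
Pick 4: R8 covers 1 new cities (Durham).
Greedy uses 4 routes.

4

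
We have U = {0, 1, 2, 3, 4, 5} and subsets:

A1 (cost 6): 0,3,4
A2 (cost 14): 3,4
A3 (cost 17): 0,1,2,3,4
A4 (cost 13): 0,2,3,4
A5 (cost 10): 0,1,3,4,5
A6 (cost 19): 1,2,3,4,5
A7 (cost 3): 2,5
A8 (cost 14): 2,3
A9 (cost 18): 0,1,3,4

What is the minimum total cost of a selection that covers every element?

13

A5, A7 cover every element at cost 10 + 3 = 13.
Any cover uses at least 2 sets; among all covering selections none totals below 13.
Greedy by coverage-per-cost would pick A7, A1, A5 for 19 — worse than the optimum 13.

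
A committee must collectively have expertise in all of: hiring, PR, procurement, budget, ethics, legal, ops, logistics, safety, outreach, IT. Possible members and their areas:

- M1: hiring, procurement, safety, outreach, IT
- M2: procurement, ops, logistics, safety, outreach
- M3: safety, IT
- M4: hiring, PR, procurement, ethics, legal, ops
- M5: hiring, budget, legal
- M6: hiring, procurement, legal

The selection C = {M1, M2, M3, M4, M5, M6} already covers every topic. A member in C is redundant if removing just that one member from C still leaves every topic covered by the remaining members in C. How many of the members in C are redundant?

3

Drop M1: the rest still cover every topic — redundant.
Drop M2: logistics uncovered — not redundant.
Drop M3: the rest still cover every topic — redundant.
Drop M4: PR, ethics uncovered — not redundant.
Drop M5: budget uncovered — not redundant.
Drop M6: the rest still cover every topic — redundant.
3 redundant: M1, M3, M6.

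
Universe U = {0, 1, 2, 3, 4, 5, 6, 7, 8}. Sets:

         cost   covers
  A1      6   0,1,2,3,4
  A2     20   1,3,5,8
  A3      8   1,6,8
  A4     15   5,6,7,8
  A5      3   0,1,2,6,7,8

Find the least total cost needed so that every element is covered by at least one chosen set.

A1, A4 cover every element at cost 6 + 15 = 21.
Any cover uses at least 2 sets; among all covering selections none totals below 21.

21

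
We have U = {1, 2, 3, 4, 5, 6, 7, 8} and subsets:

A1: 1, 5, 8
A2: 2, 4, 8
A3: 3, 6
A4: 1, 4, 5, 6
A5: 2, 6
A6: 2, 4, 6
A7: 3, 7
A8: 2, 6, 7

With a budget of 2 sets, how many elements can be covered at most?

Choosing A1, A6 covers {1, 2, 4, 5, 6, 8} — 6 elements.
No choice of 2 sets does better; here 3, 7 are left uncovered.

6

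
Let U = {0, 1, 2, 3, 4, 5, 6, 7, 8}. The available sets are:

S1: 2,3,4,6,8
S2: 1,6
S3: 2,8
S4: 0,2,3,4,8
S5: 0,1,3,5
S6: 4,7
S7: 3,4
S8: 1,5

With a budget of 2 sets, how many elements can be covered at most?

Choosing S1, S5 covers {0, 1, 2, 3, 4, 5, 6, 8} — 8 elements.
No choice of 2 sets does better; here 7 is left uncovered.

8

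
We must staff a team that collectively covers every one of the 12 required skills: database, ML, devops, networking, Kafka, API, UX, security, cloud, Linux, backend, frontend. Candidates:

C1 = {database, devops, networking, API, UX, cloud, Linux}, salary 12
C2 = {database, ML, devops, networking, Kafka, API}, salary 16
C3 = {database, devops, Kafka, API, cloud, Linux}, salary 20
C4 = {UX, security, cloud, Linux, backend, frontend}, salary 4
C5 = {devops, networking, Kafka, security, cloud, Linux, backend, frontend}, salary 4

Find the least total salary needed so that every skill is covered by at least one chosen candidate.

C2, C4 cover every skill at salary 16 + 4 = 20.
Any cover uses at least 2 candidates; among all covering selections none totals below 20.
Greedy by coverage-per-salary would pick C5, C1, C2 for 32 — worse than the optimum 20.

20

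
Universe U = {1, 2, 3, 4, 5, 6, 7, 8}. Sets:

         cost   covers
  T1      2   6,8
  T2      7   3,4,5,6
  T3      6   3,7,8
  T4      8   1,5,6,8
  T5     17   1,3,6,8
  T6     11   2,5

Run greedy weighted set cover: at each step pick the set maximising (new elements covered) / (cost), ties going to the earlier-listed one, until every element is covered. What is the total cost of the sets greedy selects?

34

Pick 1: T1 adds 2 new (6, 8) at cost 2 (ratio 2/2).
Pick 2: T2 adds 3 new (3, 4, 5) at cost 7 (ratio 3/7).
Pick 3: T3 adds 1 new (7) at cost 6 (ratio 1/6).
Pick 4: T4 adds 1 new (1) at cost 8 (ratio 1/8).
Pick 5: T6 adds 1 new (2) at cost 11 (ratio 1/11).
Greedy total cost: 2 + 7 + 6 + 8 + 11 = 34. (The true optimum is 32, so greedy overshoots here.)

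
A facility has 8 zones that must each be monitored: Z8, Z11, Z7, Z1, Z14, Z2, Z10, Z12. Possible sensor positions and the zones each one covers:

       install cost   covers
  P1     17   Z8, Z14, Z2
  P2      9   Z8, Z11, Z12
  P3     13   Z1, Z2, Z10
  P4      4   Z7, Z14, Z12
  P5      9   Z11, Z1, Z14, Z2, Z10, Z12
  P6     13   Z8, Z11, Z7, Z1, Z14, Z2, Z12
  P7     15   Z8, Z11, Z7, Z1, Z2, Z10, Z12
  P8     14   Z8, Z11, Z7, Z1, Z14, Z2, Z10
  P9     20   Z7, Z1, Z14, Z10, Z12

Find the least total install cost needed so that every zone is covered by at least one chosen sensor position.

P4, P8 cover every zone at install cost 4 + 14 = 18.
Any cover uses at least 2 sensor positions; among all covering selections none totals below 18.
Greedy by coverage-per-install cost would pick P4, P5, P2 for 22 — worse than the optimum 18.

18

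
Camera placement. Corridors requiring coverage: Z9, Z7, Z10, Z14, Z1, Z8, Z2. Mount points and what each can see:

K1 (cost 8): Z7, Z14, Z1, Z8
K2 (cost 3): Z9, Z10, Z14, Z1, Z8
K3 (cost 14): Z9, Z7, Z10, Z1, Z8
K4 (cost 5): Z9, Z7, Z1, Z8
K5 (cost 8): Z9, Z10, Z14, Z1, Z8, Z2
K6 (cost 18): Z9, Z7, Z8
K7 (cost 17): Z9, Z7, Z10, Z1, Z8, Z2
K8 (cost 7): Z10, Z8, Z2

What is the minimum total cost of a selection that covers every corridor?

13

K4, K5 cover every corridor at cost 5 + 8 = 13.
Any cover uses at least 2 camera mounts; among all covering selections none totals below 13.
Greedy by coverage-per-cost would pick K2, K4, K8 for 15 — worse than the optimum 13.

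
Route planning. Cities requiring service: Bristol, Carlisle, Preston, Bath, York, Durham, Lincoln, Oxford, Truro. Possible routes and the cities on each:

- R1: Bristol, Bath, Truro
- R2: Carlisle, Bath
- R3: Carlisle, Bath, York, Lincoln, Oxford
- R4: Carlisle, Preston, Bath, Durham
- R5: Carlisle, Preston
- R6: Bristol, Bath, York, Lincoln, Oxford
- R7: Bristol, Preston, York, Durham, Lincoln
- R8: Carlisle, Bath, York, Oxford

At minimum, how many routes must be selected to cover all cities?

3

R1, R3, R4 together cover {Bristol, Carlisle, Preston, Bath, York, Durham, Lincoln, Oxford, Truro} — every city.
No 2 of the 8 routes cover everything (all 28 pairs fall short), so 3 is minimum.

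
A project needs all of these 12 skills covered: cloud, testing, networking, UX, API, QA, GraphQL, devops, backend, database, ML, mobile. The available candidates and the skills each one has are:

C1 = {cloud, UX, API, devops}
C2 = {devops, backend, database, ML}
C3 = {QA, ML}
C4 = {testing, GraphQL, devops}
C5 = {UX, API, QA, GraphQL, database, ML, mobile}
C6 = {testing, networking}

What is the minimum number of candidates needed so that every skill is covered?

C1, C2, C5, C6 together cover {cloud, testing, networking, UX, API, QA, GraphQL, devops, backend, database, ML, mobile} — every skill.
No 3 of the 6 candidates cover everything (all 20 triples fall short), so 4 is minimum.

4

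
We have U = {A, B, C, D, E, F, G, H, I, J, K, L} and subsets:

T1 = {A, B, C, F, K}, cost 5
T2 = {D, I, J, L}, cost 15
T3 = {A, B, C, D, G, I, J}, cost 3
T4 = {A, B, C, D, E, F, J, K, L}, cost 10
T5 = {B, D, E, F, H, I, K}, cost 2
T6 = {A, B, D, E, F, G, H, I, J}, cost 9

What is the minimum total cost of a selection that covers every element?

15

T3, T4, T5 cover every element at cost 3 + 10 + 2 = 15.
Any cover uses at least 2 sets; among all covering selections none totals below 15.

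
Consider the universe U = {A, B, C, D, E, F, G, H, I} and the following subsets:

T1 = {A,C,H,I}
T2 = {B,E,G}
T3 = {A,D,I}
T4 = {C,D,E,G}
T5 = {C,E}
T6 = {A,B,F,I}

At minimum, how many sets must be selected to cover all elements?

3

T1, T4, T6 together cover {A, B, C, D, E, F, G, H, I} — every element.
No 2 of the 6 sets cover everything (all 15 pairs fall short), so 3 is minimum.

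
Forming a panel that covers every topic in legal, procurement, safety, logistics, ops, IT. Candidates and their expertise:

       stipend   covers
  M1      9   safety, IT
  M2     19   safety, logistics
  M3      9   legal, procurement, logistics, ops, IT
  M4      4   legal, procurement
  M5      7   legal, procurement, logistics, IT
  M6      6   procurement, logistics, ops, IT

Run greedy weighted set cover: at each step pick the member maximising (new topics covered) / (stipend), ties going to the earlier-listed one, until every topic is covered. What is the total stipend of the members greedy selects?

Pick 1: M6 adds 4 new (procurement, logistics, ops, IT) at stipend 6 (ratio 4/6).
Pick 2: M4 adds 1 new (legal) at stipend 4 (ratio 1/4).
Pick 3: M1 adds 1 new (safety) at stipend 9 (ratio 1/9).
Greedy total stipend: 6 + 4 + 9 = 19. (The true optimum is 18, so greedy overshoots here.)

19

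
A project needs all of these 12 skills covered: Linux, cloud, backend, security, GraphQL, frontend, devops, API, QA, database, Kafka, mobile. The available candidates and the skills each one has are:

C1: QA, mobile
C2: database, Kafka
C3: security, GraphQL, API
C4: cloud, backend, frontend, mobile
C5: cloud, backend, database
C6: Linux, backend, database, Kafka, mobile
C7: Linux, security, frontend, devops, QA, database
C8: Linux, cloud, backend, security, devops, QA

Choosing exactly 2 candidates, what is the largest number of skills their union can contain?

Choosing C4, C7 covers {Linux, cloud, backend, security, frontend, devops, QA, database, mobile} — 9 skills.
No choice of 2 candidates does better; here GraphQL, API, Kafka are left uncovered.

9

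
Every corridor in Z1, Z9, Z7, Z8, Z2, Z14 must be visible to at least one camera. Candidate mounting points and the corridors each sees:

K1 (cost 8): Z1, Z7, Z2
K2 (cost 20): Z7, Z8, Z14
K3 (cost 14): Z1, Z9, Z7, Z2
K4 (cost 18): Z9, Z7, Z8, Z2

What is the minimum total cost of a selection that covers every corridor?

34

K2, K3 cover every corridor at cost 20 + 14 = 34.
Any cover uses at least 2 camera mounts; among all covering selections none totals below 34.
Greedy by coverage-per-cost would pick K1, K4, K2 for 46 — worse than the optimum 34.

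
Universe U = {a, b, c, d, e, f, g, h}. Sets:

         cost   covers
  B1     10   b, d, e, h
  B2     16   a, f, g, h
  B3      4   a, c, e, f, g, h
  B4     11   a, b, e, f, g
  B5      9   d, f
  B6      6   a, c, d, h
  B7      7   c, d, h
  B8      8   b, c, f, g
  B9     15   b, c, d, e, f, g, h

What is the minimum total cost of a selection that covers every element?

B1, B3 cover every element at cost 10 + 4 = 14.
Any cover uses at least 2 sets; among all covering selections none totals below 14.

14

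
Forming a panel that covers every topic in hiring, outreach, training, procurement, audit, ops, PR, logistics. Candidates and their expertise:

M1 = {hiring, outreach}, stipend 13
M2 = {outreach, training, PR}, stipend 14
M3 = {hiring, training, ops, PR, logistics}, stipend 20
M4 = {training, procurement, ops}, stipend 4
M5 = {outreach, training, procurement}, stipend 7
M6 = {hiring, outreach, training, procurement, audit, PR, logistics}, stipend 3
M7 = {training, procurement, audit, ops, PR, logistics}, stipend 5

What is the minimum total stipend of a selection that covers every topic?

M4, M6 cover every topic at stipend 4 + 3 = 7.
Any cover uses at least 2 members; among all covering selections none totals below 7.

7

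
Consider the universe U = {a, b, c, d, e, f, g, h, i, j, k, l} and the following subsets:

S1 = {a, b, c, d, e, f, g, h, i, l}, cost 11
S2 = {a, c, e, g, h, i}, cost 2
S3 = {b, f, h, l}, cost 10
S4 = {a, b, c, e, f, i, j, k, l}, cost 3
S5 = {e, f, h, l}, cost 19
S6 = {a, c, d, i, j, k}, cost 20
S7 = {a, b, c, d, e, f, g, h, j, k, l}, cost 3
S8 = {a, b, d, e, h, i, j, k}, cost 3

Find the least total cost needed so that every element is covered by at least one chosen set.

5

S2, S7 cover every element at cost 2 + 3 = 5.
Any cover uses at least 2 sets; among all covering selections none totals below 5.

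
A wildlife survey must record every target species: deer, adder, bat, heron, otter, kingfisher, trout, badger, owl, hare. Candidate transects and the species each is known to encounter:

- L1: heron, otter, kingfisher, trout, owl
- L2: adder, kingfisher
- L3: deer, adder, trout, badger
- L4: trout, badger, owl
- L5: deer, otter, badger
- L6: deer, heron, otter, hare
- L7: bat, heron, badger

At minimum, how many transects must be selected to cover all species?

L1, L2, L6, L7 together cover {deer, adder, bat, heron, otter, kingfisher, trout, badger, owl, hare} — every species.
No 3 of the 7 transects cover everything (all 35 triples fall short), so 4 is minimum.

4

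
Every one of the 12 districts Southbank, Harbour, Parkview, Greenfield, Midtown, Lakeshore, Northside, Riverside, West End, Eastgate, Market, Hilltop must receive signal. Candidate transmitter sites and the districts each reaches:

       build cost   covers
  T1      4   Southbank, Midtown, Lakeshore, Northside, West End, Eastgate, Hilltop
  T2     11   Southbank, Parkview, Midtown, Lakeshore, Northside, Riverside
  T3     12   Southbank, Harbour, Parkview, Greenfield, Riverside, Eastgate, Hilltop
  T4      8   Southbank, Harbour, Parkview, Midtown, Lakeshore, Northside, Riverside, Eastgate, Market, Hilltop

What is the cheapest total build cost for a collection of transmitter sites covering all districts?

T1, T3, T4 cover every district at build cost 4 + 12 + 8 = 24.
Any cover uses at least 3 transmitter sites; among all covering selections none totals below 24.

24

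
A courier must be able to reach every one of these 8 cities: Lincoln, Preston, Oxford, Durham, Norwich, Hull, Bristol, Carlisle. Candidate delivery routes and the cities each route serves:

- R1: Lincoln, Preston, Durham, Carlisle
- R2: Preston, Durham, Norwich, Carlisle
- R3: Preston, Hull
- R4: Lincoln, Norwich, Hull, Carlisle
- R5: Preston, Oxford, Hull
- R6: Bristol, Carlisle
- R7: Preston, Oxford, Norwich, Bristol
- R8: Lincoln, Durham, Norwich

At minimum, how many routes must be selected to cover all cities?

R1, R3, R7 together cover {Lincoln, Preston, Oxford, Durham, Norwich, Hull, Bristol, Carlisle} — every city.
No 2 of the 8 routes cover everything (all 28 pairs fall short), so 3 is minimum.

3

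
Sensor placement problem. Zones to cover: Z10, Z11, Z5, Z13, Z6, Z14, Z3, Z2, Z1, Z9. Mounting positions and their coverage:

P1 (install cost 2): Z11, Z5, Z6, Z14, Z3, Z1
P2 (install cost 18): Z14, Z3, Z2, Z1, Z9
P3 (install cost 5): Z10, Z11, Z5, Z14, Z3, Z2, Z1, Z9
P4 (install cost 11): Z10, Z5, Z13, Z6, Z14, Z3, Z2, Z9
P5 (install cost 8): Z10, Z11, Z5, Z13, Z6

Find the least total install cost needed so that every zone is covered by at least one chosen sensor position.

P1, P4 cover every zone at install cost 2 + 11 = 13.
Any cover uses at least 2 sensor positions; among all covering selections none totals below 13.
Greedy by coverage-per-install cost would pick P1, P3, P5 for 15 — worse than the optimum 13.

13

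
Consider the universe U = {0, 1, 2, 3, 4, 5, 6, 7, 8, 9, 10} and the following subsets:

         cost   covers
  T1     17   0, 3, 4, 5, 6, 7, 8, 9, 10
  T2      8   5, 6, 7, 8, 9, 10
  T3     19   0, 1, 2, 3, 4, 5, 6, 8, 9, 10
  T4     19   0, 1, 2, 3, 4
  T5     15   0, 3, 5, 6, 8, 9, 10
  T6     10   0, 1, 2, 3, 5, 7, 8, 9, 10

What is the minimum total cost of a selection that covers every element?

27

T1, T6 cover every element at cost 17 + 10 = 27.
Any cover uses at least 2 sets; among all covering selections none totals below 27.
Greedy by coverage-per-cost would pick T6, T2, T1 for 35 — worse than the optimum 27.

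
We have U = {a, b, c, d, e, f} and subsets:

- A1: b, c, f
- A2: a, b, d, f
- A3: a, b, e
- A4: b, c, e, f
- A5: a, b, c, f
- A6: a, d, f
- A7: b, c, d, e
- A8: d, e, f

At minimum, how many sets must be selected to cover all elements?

A2, A4 together cover {a, b, c, d, e, f} — every element.
No single set contains all 6 elements, so 2 is optimal.

2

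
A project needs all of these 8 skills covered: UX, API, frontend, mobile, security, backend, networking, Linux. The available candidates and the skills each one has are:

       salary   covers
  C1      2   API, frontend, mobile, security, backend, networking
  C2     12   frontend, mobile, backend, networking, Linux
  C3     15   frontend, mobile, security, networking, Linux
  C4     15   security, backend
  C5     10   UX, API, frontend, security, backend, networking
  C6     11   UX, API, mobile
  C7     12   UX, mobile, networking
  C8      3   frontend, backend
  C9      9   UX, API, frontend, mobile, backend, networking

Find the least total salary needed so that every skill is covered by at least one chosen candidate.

C2, C5 cover every skill at salary 12 + 10 = 22.
Any cover uses at least 2 candidates; among all covering selections none totals below 22.
Greedy by coverage-per-salary would pick C1, C9, C2 for 23 — worse than the optimum 22.

22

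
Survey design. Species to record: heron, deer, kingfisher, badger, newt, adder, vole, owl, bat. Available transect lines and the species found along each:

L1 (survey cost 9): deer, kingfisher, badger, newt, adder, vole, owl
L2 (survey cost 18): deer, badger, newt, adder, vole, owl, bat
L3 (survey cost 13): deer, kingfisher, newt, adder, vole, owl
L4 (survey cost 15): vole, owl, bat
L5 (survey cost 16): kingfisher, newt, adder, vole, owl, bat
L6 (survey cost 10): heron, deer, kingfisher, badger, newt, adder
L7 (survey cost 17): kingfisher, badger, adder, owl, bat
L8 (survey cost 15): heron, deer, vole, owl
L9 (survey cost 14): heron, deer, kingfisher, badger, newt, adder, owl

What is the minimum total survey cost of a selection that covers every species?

25

L4, L6 cover every species at survey cost 15 + 10 = 25.
Any cover uses at least 2 transects; among all covering selections none totals below 25.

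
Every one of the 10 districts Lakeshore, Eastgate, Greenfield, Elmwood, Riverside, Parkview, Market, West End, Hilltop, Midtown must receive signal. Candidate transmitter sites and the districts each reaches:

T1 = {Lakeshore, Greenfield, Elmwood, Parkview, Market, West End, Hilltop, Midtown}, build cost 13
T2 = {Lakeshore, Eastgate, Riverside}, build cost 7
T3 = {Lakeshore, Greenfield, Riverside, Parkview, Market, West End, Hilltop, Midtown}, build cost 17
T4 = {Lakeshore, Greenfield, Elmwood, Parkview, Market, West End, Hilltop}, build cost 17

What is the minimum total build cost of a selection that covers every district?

20

T1, T2 cover every district at build cost 13 + 7 = 20.
Any cover uses at least 2 transmitter sites; among all covering selections none totals below 20.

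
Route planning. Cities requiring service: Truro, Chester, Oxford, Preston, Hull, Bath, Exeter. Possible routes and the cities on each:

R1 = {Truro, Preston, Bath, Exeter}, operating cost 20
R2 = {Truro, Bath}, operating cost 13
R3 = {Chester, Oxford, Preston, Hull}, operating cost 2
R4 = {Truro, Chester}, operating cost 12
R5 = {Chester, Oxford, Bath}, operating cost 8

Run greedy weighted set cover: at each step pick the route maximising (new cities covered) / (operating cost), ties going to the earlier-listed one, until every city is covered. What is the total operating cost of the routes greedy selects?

35

Pick 1: R3 adds 4 new (Chester, Oxford, Preston, Hull) at operating cost 2 (ratio 4/2).
Pick 2: R2 adds 2 new (Truro, Bath) at operating cost 13 (ratio 2/13).
Pick 3: R1 adds 1 new (Exeter) at operating cost 20 (ratio 1/20).
Greedy total operating cost: 2 + 13 + 20 = 35. (The true optimum is 22, so greedy overshoots here.)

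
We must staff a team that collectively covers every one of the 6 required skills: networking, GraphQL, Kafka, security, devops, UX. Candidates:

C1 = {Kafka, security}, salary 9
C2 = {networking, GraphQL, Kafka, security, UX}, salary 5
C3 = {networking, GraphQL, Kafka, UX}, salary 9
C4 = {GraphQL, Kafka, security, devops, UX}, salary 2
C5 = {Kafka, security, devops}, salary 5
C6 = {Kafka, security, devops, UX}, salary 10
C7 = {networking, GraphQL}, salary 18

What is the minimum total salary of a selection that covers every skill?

C2, C4 cover every skill at salary 5 + 2 = 7.
Any cover uses at least 2 candidates; among all covering selections none totals below 7.

7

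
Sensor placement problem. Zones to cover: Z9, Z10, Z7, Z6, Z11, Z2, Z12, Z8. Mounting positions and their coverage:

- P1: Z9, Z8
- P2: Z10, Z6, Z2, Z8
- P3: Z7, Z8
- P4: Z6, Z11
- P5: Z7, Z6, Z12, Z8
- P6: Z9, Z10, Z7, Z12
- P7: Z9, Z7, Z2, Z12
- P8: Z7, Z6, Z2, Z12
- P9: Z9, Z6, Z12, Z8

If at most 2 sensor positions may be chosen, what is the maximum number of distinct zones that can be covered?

7

Choosing P2, P6 covers {Z9, Z10, Z7, Z6, Z2, Z12, Z8} — 7 zones.
No choice of 2 sensor positions does better; here Z11 is left uncovered.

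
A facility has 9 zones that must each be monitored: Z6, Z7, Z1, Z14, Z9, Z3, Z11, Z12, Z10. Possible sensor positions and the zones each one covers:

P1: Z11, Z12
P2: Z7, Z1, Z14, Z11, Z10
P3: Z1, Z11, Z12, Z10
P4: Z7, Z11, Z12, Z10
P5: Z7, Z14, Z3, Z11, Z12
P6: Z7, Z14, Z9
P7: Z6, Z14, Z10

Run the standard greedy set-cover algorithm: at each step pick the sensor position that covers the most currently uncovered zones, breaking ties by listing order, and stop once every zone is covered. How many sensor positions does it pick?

4

Pick 1: P2 covers 5 new zones (Z7, Z1, Z14, Z11, Z10).
Pick 2: P5 covers 2 new zones (Z3, Z12).
Pick 3: P6 covers 1 new zones (Z9).
Pick 4: P7 covers 1 new zones (Z6).
Greedy uses 4 sensor positions.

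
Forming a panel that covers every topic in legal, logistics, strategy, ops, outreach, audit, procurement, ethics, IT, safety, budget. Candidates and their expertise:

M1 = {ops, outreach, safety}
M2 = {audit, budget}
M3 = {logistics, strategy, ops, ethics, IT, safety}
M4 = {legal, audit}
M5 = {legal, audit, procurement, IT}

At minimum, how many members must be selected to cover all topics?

M1, M2, M3, M5 together cover {legal, logistics, strategy, ops, outreach, audit, procurement, ethics, IT, safety, budget} — every topic.
No 3 of the 5 members cover everything (all 10 triples fall short), so 4 is minimum.

4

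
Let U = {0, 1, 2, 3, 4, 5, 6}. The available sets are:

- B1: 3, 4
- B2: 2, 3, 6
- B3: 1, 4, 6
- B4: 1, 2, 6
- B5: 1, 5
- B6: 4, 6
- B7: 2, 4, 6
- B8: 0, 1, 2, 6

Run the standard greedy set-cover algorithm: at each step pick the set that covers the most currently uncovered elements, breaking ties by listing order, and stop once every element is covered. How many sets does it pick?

Pick 1: B8 covers 4 new elements (0, 1, 2, 6).
Pick 2: B1 covers 2 new elements (3, 4).
Pick 3: B5 covers 1 new elements (5).
Greedy uses 3 sets.

3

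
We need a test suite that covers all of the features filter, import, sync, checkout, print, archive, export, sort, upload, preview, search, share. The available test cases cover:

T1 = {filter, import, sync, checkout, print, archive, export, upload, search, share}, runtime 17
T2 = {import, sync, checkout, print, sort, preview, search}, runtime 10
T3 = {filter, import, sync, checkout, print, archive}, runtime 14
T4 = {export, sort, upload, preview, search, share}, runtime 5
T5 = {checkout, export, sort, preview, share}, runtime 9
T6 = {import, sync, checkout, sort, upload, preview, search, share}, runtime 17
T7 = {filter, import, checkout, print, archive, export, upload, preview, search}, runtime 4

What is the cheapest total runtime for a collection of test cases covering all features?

19

T3, T4 cover every feature at runtime 14 + 5 = 19.
Any cover uses at least 2 test cases; among all covering selections none totals below 19.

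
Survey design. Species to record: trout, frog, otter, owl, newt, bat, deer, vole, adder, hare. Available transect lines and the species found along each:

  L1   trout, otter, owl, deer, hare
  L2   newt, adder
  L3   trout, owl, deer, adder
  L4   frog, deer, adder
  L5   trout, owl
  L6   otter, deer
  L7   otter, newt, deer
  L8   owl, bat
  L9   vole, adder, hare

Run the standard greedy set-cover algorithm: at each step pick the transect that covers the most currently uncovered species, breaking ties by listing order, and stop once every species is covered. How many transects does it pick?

5

Pick 1: L1 covers 5 new species (trout, otter, owl, deer, hare).
Pick 2: L2 covers 2 new species (newt, adder).
Pick 3: L4 covers 1 new species (frog).
Pick 4: L8 covers 1 new species (bat).
Pick 5: L9 covers 1 new species (vole).
Greedy uses 5 transects.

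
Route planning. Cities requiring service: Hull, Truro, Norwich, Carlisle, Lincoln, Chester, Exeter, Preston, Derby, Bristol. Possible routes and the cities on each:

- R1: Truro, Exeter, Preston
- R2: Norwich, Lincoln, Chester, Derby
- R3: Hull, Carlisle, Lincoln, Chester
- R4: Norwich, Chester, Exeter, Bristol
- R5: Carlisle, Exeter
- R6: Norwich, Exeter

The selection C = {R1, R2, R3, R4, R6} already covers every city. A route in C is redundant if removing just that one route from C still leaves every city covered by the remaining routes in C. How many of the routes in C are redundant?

Drop R1: Truro, Preston uncovered — not redundant.
Drop R2: Derby uncovered — not redundant.
Drop R3: Hull, Carlisle uncovered — not redundant.
Drop R4: Bristol uncovered — not redundant.
Drop R6: the rest still cover every city — redundant.
1 redundant: R6.

1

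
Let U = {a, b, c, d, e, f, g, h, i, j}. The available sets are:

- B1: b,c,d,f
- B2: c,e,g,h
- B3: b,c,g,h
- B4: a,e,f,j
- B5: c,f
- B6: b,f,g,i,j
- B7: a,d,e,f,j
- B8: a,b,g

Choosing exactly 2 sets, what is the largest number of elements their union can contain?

Choosing B3, B7 covers {a, b, c, d, e, f, g, h, j} — 9 elements.
No choice of 2 sets does better; here i is left uncovered.

9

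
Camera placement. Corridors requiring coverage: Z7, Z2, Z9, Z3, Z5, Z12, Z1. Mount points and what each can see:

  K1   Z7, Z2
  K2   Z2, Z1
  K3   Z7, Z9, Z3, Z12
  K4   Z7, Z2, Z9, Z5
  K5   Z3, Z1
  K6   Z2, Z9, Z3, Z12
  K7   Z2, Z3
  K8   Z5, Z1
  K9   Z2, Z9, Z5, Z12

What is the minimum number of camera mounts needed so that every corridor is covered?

3

K1, K3, K8 together cover {Z7, Z2, Z9, Z3, Z5, Z12, Z1} — every corridor.
No 2 of the 9 camera mounts cover everything (all 36 pairs fall short), so 3 is minimum.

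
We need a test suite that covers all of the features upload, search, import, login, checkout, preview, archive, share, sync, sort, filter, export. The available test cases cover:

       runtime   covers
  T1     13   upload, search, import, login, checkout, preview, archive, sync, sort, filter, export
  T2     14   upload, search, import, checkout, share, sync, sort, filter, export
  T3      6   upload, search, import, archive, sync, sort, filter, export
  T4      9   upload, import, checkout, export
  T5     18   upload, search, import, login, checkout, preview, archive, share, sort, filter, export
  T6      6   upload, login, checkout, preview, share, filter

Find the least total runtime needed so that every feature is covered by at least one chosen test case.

12

T3, T6 cover every feature at runtime 6 + 6 = 12.
Any cover uses at least 2 test cases; among all covering selections none totals below 12.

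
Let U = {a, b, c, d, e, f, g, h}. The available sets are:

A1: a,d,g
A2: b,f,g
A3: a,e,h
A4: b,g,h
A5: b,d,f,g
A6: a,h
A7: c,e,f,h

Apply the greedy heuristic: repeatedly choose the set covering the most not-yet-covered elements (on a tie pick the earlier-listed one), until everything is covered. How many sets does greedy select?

3

Pick 1: A5 covers 4 new elements (b, d, f, g).
Pick 2: A3 covers 3 new elements (a, e, h).
Pick 3: A7 covers 1 new elements (c).
Greedy uses 3 sets.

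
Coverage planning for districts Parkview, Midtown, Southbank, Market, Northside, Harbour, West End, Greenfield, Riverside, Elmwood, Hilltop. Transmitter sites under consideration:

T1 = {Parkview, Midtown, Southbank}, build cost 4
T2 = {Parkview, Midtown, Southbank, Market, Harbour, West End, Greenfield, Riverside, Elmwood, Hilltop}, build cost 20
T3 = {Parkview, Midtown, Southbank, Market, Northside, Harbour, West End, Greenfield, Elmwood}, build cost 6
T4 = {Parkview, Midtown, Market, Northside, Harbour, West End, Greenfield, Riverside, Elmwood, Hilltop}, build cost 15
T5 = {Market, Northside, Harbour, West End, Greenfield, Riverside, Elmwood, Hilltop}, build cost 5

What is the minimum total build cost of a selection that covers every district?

9

T1, T5 cover every district at build cost 4 + 5 = 9.
Any cover uses at least 2 transmitter sites; among all covering selections none totals below 9.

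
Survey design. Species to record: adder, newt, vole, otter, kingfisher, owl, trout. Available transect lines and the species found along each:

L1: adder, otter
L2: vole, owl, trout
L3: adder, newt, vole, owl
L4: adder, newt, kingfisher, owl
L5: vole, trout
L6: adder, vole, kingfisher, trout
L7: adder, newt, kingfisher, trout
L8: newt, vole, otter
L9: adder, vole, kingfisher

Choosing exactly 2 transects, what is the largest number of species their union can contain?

Choosing L2, L4 covers {adder, newt, vole, kingfisher, owl, trout} — 6 species.
No choice of 2 transects does better; here otter is left uncovered.

6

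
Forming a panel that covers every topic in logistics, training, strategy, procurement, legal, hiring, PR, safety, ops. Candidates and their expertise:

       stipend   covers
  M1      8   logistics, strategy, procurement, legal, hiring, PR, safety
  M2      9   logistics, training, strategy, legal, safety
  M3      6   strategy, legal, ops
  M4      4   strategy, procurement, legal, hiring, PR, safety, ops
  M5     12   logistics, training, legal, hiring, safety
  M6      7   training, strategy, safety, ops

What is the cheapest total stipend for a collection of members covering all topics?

M2, M4 cover every topic at stipend 9 + 4 = 13.
Any cover uses at least 2 members; among all covering selections none totals below 13.

13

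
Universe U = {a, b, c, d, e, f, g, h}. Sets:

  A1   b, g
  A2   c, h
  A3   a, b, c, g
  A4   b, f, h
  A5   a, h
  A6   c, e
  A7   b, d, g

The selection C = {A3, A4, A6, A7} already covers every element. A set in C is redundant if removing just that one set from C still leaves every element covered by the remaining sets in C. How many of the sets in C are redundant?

Drop A3: a uncovered — not redundant.
Drop A4: f, h uncovered — not redundant.
Drop A6: e uncovered — not redundant.
Drop A7: d uncovered — not redundant.
None of the sets in C is redundant.

0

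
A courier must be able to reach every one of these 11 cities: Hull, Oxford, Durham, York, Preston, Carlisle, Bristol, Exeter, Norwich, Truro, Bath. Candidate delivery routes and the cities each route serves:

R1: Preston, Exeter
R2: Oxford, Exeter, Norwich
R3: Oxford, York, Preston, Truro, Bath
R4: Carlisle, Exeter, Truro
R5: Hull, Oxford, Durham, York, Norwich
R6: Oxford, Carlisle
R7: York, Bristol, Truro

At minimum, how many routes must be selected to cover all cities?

R3, R4, R5, R7 together cover {Hull, Oxford, Durham, York, Preston, Carlisle, Bristol, Exeter, Norwich, Truro, Bath} — every city.
No 3 of the 7 routes cover everything (all 35 triples fall short), so 4 is minimum.

4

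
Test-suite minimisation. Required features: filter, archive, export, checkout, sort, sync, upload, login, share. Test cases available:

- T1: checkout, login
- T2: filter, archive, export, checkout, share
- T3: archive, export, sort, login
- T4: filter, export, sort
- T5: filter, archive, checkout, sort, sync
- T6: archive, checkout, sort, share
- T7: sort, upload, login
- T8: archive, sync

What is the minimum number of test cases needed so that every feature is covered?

T2, T5, T7 together cover {filter, archive, export, checkout, sort, sync, upload, login, share} — every feature.
No 2 of the 8 test cases cover everything (all 28 pairs fall short), so 3 is minimum.

3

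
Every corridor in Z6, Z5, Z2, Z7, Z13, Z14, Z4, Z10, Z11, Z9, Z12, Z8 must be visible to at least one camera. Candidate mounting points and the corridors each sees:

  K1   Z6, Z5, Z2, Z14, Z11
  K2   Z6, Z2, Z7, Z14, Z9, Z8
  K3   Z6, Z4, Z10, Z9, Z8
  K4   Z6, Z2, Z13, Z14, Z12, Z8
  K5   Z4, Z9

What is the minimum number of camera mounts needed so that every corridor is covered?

K1, K2, K3, K4 together cover {Z6, Z5, Z2, Z7, Z13, Z14, Z4, Z10, Z11, Z9, Z12, Z8} — every corridor.
No 3 of the 5 camera mounts cover everything (all 10 triples fall short), so 4 is minimum.

4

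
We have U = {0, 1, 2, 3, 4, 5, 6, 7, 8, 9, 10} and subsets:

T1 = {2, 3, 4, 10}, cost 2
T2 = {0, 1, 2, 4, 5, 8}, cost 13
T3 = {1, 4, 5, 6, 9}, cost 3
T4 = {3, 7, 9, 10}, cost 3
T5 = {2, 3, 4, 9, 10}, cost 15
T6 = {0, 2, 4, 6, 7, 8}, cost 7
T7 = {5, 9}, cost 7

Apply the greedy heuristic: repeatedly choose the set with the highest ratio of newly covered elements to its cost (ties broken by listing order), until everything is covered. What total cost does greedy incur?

Pick 1: T1 adds 4 new (2, 3, 4, 10) at cost 2 (ratio 4/2).
Pick 2: T3 adds 4 new (1, 5, 6, 9) at cost 3 (ratio 4/3).
Pick 3: T6 adds 3 new (0, 7, 8) at cost 7 (ratio 3/7).
Greedy total cost: 2 + 3 + 7 = 12.

12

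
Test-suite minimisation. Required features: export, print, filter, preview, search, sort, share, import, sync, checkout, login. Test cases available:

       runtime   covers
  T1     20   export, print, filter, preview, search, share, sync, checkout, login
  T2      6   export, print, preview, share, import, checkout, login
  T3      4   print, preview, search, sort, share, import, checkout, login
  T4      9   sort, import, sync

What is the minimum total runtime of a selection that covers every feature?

T1, T3 cover every feature at runtime 20 + 4 = 24.
Any cover uses at least 2 test cases; among all covering selections none totals below 24.
Greedy by coverage-per-runtime would pick T3, T2, T4, T1 for 39 — worse than the optimum 24.

24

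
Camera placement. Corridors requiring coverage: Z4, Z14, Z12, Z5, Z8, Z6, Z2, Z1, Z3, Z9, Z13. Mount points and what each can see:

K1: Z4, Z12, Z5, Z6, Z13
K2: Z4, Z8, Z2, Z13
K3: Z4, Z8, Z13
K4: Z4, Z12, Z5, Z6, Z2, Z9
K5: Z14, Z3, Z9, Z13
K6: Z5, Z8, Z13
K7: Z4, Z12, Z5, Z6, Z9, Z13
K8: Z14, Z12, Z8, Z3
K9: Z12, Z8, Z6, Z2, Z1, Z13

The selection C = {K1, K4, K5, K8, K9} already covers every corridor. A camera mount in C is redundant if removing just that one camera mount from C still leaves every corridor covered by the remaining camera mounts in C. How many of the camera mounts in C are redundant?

4

Drop K1: the rest still cover every corridor — redundant.
Drop K4: the rest still cover every corridor — redundant.
Drop K5: the rest still cover every corridor — redundant.
Drop K8: the rest still cover every corridor — redundant.
Drop K9: Z1 uncovered — not redundant.
4 redundant: K1, K4, K5, K8.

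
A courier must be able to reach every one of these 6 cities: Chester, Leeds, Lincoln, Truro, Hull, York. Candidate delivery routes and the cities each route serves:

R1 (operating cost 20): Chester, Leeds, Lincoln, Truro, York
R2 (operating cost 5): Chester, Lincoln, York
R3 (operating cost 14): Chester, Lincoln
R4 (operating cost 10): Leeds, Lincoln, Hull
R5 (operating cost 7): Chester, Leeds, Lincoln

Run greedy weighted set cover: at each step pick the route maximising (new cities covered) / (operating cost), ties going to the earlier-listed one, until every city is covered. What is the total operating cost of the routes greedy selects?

Pick 1: R2 adds 3 new (Chester, Lincoln, York) at operating cost 5 (ratio 3/5).
Pick 2: R4 adds 2 new (Leeds, Hull) at operating cost 10 (ratio 2/10).
Pick 3: R1 adds 1 new (Truro) at operating cost 20 (ratio 1/20).
Greedy total operating cost: 5 + 10 + 20 = 35. (The true optimum is 30, so greedy overshoots here.)

35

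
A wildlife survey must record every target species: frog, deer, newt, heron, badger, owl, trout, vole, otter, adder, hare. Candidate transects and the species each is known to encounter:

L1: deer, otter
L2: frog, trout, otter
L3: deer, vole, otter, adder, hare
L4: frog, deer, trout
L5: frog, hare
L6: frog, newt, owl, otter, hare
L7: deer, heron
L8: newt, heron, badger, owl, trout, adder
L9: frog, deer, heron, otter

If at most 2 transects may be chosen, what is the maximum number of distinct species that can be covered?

10

Choosing L3, L8 covers {deer, newt, heron, badger, owl, trout, vole, otter, adder, hare} — 10 species.
No choice of 2 transects does better; here frog is left uncovered.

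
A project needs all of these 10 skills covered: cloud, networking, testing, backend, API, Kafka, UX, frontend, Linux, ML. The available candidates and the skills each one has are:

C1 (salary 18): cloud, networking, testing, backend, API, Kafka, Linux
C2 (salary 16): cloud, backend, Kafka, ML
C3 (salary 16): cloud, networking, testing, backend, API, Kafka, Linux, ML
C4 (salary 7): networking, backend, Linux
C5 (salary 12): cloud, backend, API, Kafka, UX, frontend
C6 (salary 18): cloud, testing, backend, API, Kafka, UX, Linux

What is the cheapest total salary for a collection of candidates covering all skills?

28

C3, C5 cover every skill at salary 16 + 12 = 28.
Any cover uses at least 2 candidates; among all covering selections none totals below 28.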